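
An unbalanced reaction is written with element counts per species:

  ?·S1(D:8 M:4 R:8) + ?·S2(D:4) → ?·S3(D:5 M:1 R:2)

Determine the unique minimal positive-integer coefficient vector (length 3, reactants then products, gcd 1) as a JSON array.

D: 1·8+3·4 = 20 | 4·5 = 20
M: 1·4+3·0 = 4 | 4·1 = 4
R: 1·8+3·0 = 8 | 4·2 = 8
gcd(1,3,4) = 1

Coefficients: [1, 3, 4]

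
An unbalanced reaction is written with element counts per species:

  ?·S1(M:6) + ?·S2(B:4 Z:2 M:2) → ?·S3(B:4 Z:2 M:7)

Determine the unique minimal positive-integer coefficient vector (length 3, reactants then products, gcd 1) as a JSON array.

B: 5·0+6·4 = 24 | 6·4 = 24
Z: 5·0+6·2 = 12 | 6·2 = 12
M: 5·6+6·2 = 42 | 6·7 = 42
gcd(5,6,6) = 1

Coefficients: [5, 6, 6]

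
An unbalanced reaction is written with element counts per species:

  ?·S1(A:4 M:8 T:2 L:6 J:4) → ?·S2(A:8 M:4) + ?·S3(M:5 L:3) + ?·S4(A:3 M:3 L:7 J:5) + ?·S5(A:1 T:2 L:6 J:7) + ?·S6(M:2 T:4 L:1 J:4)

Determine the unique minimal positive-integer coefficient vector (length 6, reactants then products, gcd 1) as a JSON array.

A: 5·4 = 20 | 2·8+5·0+1·3+1·1+2·0 = 20
M: 5·8 = 40 | 2·4+5·5+1·3+1·0+2·2 = 40
T: 5·2 = 10 | 2·0+5·0+1·0+1·2+2·4 = 10
L: 5·6 = 30 | 2·0+5·3+1·7+1·6+2·1 = 30
J: 5·4 = 20 | 2·0+5·0+1·5+1·7+2·4 = 20
gcd(5,2,5,1,1,2) = 1

Coefficients: [5, 2, 5, 1, 1, 2]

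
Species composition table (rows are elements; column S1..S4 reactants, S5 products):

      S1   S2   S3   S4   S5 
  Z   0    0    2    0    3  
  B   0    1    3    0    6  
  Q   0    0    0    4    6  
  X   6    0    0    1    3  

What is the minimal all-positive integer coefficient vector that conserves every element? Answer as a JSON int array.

Coefficients: [1, 6, 6, 6, 4]

Z: 1·0+6·0+6·2+6·0 = 12 | 4·3 = 12
B: 1·0+6·1+6·3+6·0 = 24 | 4·6 = 24
Q: 1·0+6·0+6·0+6·4 = 24 | 4·6 = 24
X: 1·6+6·0+6·0+6·1 = 12 | 4·3 = 12
gcd(1,6,6,6,4) = 1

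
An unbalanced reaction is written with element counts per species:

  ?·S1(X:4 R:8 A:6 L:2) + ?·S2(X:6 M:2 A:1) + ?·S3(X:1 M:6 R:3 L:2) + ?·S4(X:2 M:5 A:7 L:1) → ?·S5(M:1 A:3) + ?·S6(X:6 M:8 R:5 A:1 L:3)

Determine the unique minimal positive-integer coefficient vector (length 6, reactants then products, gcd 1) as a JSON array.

Coefficients: [1, 2, 4, 2, 6, 4]

X: 1·4+2·6+4·1+2·2 = 24 | 6·0+4·6 = 24
M: 1·0+2·2+4·6+2·5 = 38 | 6·1+4·8 = 38
R: 1·8+2·0+4·3+2·0 = 20 | 6·0+4·5 = 20
A: 1·6+2·1+4·0+2·7 = 22 | 6·3+4·1 = 22
L: 1·2+2·0+4·2+2·1 = 12 | 6·0+4·3 = 12
gcd(1,2,4,2,6,4) = 1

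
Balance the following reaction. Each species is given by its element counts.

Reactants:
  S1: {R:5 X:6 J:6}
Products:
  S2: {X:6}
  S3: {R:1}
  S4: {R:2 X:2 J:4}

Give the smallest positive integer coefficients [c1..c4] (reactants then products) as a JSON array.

Coefficients: [2, 1, 4, 3]

R: 2·5 = 10 | 1·0+4·1+3·2 = 10
X: 2·6 = 12 | 1·6+4·0+3·2 = 12
J: 2·6 = 12 | 1·0+4·0+3·4 = 12
gcd(2,1,4,3) = 1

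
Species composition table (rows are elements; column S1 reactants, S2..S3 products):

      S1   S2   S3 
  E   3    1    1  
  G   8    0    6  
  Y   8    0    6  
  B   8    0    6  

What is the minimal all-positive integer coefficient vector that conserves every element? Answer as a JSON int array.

Coefficients: [3, 5, 4]

E: 3·3 = 9 | 5·1+4·1 = 9
G: 3·8 = 24 | 5·0+4·6 = 24
Y: 3·8 = 24 | 5·0+4·6 = 24
B: 3·8 = 24 | 5·0+4·6 = 24
gcd(3,5,4) = 1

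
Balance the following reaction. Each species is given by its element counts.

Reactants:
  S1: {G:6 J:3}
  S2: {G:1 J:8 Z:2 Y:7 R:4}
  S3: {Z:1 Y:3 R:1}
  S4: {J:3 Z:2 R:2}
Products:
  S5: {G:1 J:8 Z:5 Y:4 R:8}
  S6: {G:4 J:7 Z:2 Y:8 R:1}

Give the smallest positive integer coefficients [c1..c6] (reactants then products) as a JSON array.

Coefficients: [2, 3, 5, 5, 3, 3]

G: 2·6+3·1+5·0+5·0 = 15 | 3·1+3·4 = 15
J: 2·3+3·8+5·0+5·3 = 45 | 3·8+3·7 = 45
Z: 2·0+3·2+5·1+5·2 = 21 | 3·5+3·2 = 21
Y: 2·0+3·7+5·3+5·0 = 36 | 3·4+3·8 = 36
R: 2·0+3·4+5·1+5·2 = 27 | 3·8+3·1 = 27
gcd(2,3,5,5,3,3) = 1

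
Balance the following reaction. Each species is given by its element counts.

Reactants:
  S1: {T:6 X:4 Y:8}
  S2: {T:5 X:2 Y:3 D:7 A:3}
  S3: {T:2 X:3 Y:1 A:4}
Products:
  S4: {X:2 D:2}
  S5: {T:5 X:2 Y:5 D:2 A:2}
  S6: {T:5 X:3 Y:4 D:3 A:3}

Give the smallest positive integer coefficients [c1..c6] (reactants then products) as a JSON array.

Coefficients: [4, 5, 3, 4, 6, 5]

T: 4·6+5·5+3·2 = 55 | 4·0+6·5+5·5 = 55
X: 4·4+5·2+3·3 = 35 | 4·2+6·2+5·3 = 35
Y: 4·8+5·3+3·1 = 50 | 4·0+6·5+5·4 = 50
D: 4·0+5·7+3·0 = 35 | 4·2+6·2+5·3 = 35
A: 4·0+5·3+3·4 = 27 | 4·0+6·2+5·3 = 27
gcd(4,5,3,4,6,5) = 1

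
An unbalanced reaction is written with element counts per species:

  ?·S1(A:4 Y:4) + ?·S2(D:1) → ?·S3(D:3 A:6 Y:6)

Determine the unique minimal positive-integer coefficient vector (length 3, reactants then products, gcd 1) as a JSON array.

D: 3·0+6·1 = 6 | 2·3 = 6
A: 3·4+6·0 = 12 | 2·6 = 12
Y: 3·4+6·0 = 12 | 2·6 = 12
gcd(3,6,2) = 1

Coefficients: [3, 6, 2]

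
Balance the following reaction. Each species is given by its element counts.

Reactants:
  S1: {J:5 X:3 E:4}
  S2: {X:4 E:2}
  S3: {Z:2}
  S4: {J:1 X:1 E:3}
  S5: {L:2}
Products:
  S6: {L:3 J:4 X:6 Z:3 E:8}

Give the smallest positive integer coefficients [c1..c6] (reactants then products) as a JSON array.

Coefficients: [2, 3, 6, 6, 6, 4]

L: 2·0+3·0+6·0+6·0+6·2 = 12 | 4·3 = 12
J: 2·5+3·0+6·0+6·1+6·0 = 16 | 4·4 = 16
X: 2·3+3·4+6·0+6·1+6·0 = 24 | 4·6 = 24
Z: 2·0+3·0+6·2+6·0+6·0 = 12 | 4·3 = 12
E: 2·4+3·2+6·0+6·3+6·0 = 32 | 4·8 = 32
gcd(2,3,6,6,6,4) = 1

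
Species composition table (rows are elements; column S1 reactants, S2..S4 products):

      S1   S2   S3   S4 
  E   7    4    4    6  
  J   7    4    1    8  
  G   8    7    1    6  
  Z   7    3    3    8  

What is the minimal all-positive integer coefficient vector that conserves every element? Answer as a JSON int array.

Coefficients: [6, 4, 2, 3]

E: 6·7 = 42 | 4·4+2·4+3·6 = 42
J: 6·7 = 42 | 4·4+2·1+3·8 = 42
G: 6·8 = 48 | 4·7+2·1+3·6 = 48
Z: 6·7 = 42 | 4·3+2·3+3·8 = 42
gcd(6,4,2,3) = 1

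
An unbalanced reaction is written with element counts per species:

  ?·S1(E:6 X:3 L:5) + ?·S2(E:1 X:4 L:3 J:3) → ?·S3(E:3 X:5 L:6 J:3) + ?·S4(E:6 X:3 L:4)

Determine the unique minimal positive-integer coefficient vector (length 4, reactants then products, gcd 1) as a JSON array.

E: 5·6+3·1 = 33 | 3·3+4·6 = 33
X: 5·3+3·4 = 27 | 3·5+4·3 = 27
L: 5·5+3·3 = 34 | 3·6+4·4 = 34
J: 5·0+3·3 = 9 | 3·3+4·0 = 9
gcd(5,3,3,4) = 1

Coefficients: [5, 3, 3, 4]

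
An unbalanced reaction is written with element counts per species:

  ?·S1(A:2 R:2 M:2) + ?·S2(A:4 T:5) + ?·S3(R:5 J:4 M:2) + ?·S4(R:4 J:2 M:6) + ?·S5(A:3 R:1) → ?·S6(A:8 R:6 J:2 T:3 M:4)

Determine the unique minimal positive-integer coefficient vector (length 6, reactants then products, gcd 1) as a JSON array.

A: 5·2+3·4+2·0+1·0+6·3 = 40 | 5·8 = 40
R: 5·2+3·0+2·5+1·4+6·1 = 30 | 5·6 = 30
J: 5·0+3·0+2·4+1·2+6·0 = 10 | 5·2 = 10
T: 5·0+3·5+2·0+1·0+6·0 = 15 | 5·3 = 15
M: 5·2+3·0+2·2+1·6+6·0 = 20 | 5·4 = 20
gcd(5,3,2,1,6,5) = 1

Coefficients: [5, 3, 2, 1, 6, 5]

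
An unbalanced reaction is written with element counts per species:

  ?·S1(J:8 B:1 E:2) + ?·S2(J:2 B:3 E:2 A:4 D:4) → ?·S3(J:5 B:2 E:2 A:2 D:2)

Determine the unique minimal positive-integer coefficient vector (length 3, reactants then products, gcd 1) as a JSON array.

Coefficients: [1, 1, 2]

J: 1·8+1·2 = 10 | 2·5 = 10
B: 1·1+1·3 = 4 | 2·2 = 4
E: 1·2+1·2 = 4 | 2·2 = 4
A: 1·0+1·4 = 4 | 2·2 = 4
D: 1·0+1·4 = 4 | 2·2 = 4
gcd(1,1,2) = 1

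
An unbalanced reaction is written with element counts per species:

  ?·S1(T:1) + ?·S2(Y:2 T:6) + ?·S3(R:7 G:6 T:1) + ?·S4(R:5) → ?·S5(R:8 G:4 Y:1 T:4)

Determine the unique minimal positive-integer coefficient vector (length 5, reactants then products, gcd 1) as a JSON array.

Coefficients: [2, 3, 4, 4, 6]

R: 2·0+3·0+4·7+4·5 = 48 | 6·8 = 48
G: 2·0+3·0+4·6+4·0 = 24 | 6·4 = 24
Y: 2·0+3·2+4·0+4·0 = 6 | 6·1 = 6
T: 2·1+3·6+4·1+4·0 = 24 | 6·4 = 24
gcd(2,3,4,4,6) = 1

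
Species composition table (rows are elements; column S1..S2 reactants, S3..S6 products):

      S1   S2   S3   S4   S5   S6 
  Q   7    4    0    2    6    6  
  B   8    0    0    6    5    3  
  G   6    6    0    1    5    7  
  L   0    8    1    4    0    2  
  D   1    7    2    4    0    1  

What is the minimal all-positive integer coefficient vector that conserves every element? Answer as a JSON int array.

Coefficients: [4, 3, 6, 2, 1, 5]

Q: 4·7+3·4 = 40 | 6·0+2·2+1·6+5·6 = 40
B: 4·8+3·0 = 32 | 6·0+2·6+1·5+5·3 = 32
G: 4·6+3·6 = 42 | 6·0+2·1+1·5+5·7 = 42
L: 4·0+3·8 = 24 | 6·1+2·4+1·0+5·2 = 24
D: 4·1+3·7 = 25 | 6·2+2·4+1·0+5·1 = 25
gcd(4,3,6,2,1,5) = 1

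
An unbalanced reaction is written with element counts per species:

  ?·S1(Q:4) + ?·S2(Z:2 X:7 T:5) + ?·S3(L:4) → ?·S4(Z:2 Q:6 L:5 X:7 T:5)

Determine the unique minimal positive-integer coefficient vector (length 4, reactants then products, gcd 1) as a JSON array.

Z: 6·0+4·2+5·0 = 8 | 4·2 = 8
Q: 6·4+4·0+5·0 = 24 | 4·6 = 24
L: 6·0+4·0+5·4 = 20 | 4·5 = 20
X: 6·0+4·7+5·0 = 28 | 4·7 = 28
T: 6·0+4·5+5·0 = 20 | 4·5 = 20
gcd(6,4,5,4) = 1

Coefficients: [6, 4, 5, 4]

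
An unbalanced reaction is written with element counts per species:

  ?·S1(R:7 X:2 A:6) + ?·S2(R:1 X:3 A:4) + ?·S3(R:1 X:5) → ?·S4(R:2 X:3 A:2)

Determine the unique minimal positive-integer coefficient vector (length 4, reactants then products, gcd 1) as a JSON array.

Coefficients: [1, 1, 2, 5]

R: 1·7+1·1+2·1 = 10 | 5·2 = 10
X: 1·2+1·3+2·5 = 15 | 5·3 = 15
A: 1·6+1·4+2·0 = 10 | 5·2 = 10
gcd(1,1,2,5) = 1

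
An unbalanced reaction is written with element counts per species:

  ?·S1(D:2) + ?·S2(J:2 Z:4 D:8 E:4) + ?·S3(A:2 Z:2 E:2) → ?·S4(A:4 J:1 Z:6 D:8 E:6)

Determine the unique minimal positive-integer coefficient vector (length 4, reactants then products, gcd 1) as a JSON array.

Coefficients: [4, 1, 4, 2]

A: 4·0+1·0+4·2 = 8 | 2·4 = 8
J: 4·0+1·2+4·0 = 2 | 2·1 = 2
Z: 4·0+1·4+4·2 = 12 | 2·6 = 12
D: 4·2+1·8+4·0 = 16 | 2·8 = 16
E: 4·0+1·4+4·2 = 12 | 2·6 = 12
gcd(4,1,4,2) = 1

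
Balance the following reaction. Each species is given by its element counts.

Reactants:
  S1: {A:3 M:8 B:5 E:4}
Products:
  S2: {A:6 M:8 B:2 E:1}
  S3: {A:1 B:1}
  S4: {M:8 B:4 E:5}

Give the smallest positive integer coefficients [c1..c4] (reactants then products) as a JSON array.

Coefficients: [4, 1, 6, 3]

A: 4·3 = 12 | 1·6+6·1+3·0 = 12
M: 4·8 = 32 | 1·8+6·0+3·8 = 32
B: 4·5 = 20 | 1·2+6·1+3·4 = 20
E: 4·4 = 16 | 1·1+6·0+3·5 = 16
gcd(4,1,6,3) = 1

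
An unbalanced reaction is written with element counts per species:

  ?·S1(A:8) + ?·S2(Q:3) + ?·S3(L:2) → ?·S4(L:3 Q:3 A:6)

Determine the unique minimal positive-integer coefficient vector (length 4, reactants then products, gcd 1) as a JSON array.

L: 3·0+4·0+6·2 = 12 | 4·3 = 12
Q: 3·0+4·3+6·0 = 12 | 4·3 = 12
A: 3·8+4·0+6·0 = 24 | 4·6 = 24
gcd(3,4,6,4) = 1

Coefficients: [3, 4, 6, 4]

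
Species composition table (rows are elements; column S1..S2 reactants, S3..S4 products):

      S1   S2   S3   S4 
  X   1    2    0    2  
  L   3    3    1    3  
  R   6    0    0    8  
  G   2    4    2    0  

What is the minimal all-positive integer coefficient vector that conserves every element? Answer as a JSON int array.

X: 4·1+1·2 = 6 | 6·0+3·2 = 6
L: 4·3+1·3 = 15 | 6·1+3·3 = 15
R: 4·6+1·0 = 24 | 6·0+3·8 = 24
G: 4·2+1·4 = 12 | 6·2+3·0 = 12
gcd(4,1,6,3) = 1

Coefficients: [4, 1, 6, 3]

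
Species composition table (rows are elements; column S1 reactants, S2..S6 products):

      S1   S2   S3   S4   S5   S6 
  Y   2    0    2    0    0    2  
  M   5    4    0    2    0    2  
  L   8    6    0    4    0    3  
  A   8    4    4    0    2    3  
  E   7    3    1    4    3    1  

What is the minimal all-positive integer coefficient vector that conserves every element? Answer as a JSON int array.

Y: 6·2 = 12 | 5·0+4·2+3·0+3·0+2·2 = 12
M: 6·5 = 30 | 5·4+4·0+3·2+3·0+2·2 = 30
L: 6·8 = 48 | 5·6+4·0+3·4+3·0+2·3 = 48
A: 6·8 = 48 | 5·4+4·4+3·0+3·2+2·3 = 48
E: 6·7 = 42 | 5·3+4·1+3·4+3·3+2·1 = 42
gcd(6,5,4,3,3,2) = 1

Coefficients: [6, 5, 4, 3, 3, 2]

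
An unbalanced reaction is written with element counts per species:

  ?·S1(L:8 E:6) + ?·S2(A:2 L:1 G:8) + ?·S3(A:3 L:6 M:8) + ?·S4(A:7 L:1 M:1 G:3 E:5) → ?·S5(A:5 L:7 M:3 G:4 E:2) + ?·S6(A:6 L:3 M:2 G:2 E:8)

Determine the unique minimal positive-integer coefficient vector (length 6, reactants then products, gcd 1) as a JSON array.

Coefficients: [3, 1, 2, 6, 4, 5]

A: 3·0+1·2+2·3+6·7 = 50 | 4·5+5·6 = 50
L: 3·8+1·1+2·6+6·1 = 43 | 4·7+5·3 = 43
M: 3·0+1·0+2·8+6·1 = 22 | 4·3+5·2 = 22
G: 3·0+1·8+2·0+6·3 = 26 | 4·4+5·2 = 26
E: 3·6+1·0+2·0+6·5 = 48 | 4·2+5·8 = 48
gcd(3,1,2,6,4,5) = 1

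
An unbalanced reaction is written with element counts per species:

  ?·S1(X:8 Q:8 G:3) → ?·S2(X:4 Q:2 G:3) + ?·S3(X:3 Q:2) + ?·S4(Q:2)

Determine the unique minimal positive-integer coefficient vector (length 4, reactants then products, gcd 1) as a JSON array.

X: 3·8 = 24 | 3·4+4·3+5·0 = 24
Q: 3·8 = 24 | 3·2+4·2+5·2 = 24
G: 3·3 = 9 | 3·3+4·0+5·0 = 9
gcd(3,3,4,5) = 1

Coefficients: [3, 3, 4, 5]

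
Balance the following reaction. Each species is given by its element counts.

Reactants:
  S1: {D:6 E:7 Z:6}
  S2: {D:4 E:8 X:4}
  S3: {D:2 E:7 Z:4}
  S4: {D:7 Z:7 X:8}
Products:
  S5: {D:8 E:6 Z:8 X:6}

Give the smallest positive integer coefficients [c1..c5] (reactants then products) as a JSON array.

Coefficients: [2, 1, 2, 4, 6]

D: 2·6+1·4+2·2+4·7 = 48 | 6·8 = 48
E: 2·7+1·8+2·7+4·0 = 36 | 6·6 = 36
Z: 2·6+1·0+2·4+4·7 = 48 | 6·8 = 48
X: 2·0+1·4+2·0+4·8 = 36 | 6·6 = 36
gcd(2,1,2,4,6) = 1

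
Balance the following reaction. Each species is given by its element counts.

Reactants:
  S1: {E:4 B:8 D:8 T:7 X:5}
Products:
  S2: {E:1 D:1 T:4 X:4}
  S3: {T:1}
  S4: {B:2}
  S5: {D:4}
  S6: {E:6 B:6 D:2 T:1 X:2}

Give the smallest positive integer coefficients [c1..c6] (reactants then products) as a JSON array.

E: 2·4 = 8 | 2·1+5·0+5·0+3·0+1·6 = 8
B: 2·8 = 16 | 2·0+5·0+5·2+3·0+1·6 = 16
D: 2·8 = 16 | 2·1+5·0+5·0+3·4+1·2 = 16
T: 2·7 = 14 | 2·4+5·1+5·0+3·0+1·1 = 14
X: 2·5 = 10 | 2·4+5·0+5·0+3·0+1·2 = 10
gcd(2,2,5,5,3,1) = 1

Coefficients: [2, 2, 5, 5, 3, 1]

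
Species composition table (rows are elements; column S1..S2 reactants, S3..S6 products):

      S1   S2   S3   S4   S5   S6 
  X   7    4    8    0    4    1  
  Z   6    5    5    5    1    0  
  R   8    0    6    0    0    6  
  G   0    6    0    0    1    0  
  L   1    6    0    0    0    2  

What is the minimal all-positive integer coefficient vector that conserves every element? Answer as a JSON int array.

Coefficients: [6, 1, 2, 5, 6, 6]

X: 6·7+1·4 = 46 | 2·8+5·0+6·4+6·1 = 46
Z: 6·6+1·5 = 41 | 2·5+5·5+6·1+6·0 = 41
R: 6·8+1·0 = 48 | 2·6+5·0+6·0+6·6 = 48
G: 6·0+1·6 = 6 | 2·0+5·0+6·1+6·0 = 6
L: 6·1+1·6 = 12 | 2·0+5·0+6·0+6·2 = 12
gcd(6,1,2,5,6,6) = 1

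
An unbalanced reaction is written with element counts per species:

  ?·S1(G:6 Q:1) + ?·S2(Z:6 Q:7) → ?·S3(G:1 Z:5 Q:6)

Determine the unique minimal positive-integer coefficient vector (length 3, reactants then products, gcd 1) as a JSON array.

Coefficients: [1, 5, 6]

G: 1·6+5·0 = 6 | 6·1 = 6
Z: 1·0+5·6 = 30 | 6·5 = 30
Q: 1·1+5·7 = 36 | 6·6 = 36
gcd(1,5,6) = 1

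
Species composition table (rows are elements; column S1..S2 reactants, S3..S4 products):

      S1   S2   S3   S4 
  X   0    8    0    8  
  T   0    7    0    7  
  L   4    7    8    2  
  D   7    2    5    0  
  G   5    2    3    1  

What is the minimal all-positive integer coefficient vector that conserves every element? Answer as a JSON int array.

Coefficients: [1, 4, 3, 4]

X: 1·0+4·8 = 32 | 3·0+4·8 = 32
T: 1·0+4·7 = 28 | 3·0+4·7 = 28
L: 1·4+4·7 = 32 | 3·8+4·2 = 32
D: 1·7+4·2 = 15 | 3·5+4·0 = 15
G: 1·5+4·2 = 13 | 3·3+4·1 = 13
gcd(1,4,3,4) = 1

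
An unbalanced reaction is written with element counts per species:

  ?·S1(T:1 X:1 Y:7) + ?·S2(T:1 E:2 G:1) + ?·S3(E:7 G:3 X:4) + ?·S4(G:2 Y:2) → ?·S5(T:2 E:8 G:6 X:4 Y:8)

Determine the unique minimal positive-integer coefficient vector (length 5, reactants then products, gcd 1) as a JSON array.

T: 4·1+6·1+4·0+6·0 = 10 | 5·2 = 10
E: 4·0+6·2+4·7+6·0 = 40 | 5·8 = 40
G: 4·0+6·1+4·3+6·2 = 30 | 5·6 = 30
X: 4·1+6·0+4·4+6·0 = 20 | 5·4 = 20
Y: 4·7+6·0+4·0+6·2 = 40 | 5·8 = 40
gcd(4,6,4,6,5) = 1

Coefficients: [4, 6, 4, 6, 5]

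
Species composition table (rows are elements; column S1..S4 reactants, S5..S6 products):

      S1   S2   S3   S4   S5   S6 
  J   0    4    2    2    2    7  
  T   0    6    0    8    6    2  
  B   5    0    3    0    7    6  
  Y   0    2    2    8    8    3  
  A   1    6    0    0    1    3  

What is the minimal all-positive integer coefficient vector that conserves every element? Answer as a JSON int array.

Coefficients: [3, 1, 6, 2, 3, 2]

J: 3·0+1·4+6·2+2·2 = 20 | 3·2+2·7 = 20
T: 3·0+1·6+6·0+2·8 = 22 | 3·6+2·2 = 22
B: 3·5+1·0+6·3+2·0 = 33 | 3·7+2·6 = 33
Y: 3·0+1·2+6·2+2·8 = 30 | 3·8+2·3 = 30
A: 3·1+1·6+6·0+2·0 = 9 | 3·1+2·3 = 9
gcd(3,1,6,2,3,2) = 1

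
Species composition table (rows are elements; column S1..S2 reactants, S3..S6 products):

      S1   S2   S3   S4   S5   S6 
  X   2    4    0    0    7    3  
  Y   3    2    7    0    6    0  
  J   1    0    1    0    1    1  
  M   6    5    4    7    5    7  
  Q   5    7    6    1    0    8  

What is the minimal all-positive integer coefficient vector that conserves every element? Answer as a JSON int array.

Coefficients: [6, 1, 2, 1, 1, 3]

X: 6·2+1·4 = 16 | 2·0+1·0+1·7+3·3 = 16
Y: 6·3+1·2 = 20 | 2·7+1·0+1·6+3·0 = 20
J: 6·1+1·0 = 6 | 2·1+1·0+1·1+3·1 = 6
M: 6·6+1·5 = 41 | 2·4+1·7+1·5+3·7 = 41
Q: 6·5+1·7 = 37 | 2·6+1·1+1·0+3·8 = 37
gcd(6,1,2,1,1,3) = 1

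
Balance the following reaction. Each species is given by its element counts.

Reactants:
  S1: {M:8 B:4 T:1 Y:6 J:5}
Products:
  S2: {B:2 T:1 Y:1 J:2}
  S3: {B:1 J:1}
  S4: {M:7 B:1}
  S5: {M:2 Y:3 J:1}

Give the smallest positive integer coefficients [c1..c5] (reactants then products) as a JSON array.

Coefficients: [3, 3, 4, 2, 5]

M: 3·8 = 24 | 3·0+4·0+2·7+5·2 = 24
B: 3·4 = 12 | 3·2+4·1+2·1+5·0 = 12
T: 3·1 = 3 | 3·1+4·0+2·0+5·0 = 3
Y: 3·6 = 18 | 3·1+4·0+2·0+5·3 = 18
J: 3·5 = 15 | 3·2+4·1+2·0+5·1 = 15
gcd(3,3,4,2,5) = 1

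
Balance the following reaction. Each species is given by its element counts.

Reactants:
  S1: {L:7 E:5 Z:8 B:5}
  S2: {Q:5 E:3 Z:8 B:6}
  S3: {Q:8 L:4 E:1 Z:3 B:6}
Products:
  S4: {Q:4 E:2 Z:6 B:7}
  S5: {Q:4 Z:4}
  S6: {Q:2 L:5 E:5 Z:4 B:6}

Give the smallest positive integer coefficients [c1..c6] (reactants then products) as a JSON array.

Coefficients: [1, 6, 2, 5, 5, 3]

Q: 1·0+6·5+2·8 = 46 | 5·4+5·4+3·2 = 46
L: 1·7+6·0+2·4 = 15 | 5·0+5·0+3·5 = 15
E: 1·5+6·3+2·1 = 25 | 5·2+5·0+3·5 = 25
Z: 1·8+6·8+2·3 = 62 | 5·6+5·4+3·4 = 62
B: 1·5+6·6+2·6 = 53 | 5·7+5·0+3·6 = 53
gcd(1,6,2,5,5,3) = 1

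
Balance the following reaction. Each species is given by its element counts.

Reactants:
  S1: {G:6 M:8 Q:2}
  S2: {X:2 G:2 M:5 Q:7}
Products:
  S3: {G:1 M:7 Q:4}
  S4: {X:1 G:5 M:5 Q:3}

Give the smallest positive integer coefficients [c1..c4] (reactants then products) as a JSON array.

Coefficients: [3, 2, 2, 4]

X: 3·0+2·2 = 4 | 2·0+4·1 = 4
G: 3·6+2·2 = 22 | 2·1+4·5 = 22
M: 3·8+2·5 = 34 | 2·7+4·5 = 34
Q: 3·2+2·7 = 20 | 2·4+4·3 = 20
gcd(3,2,2,4) = 1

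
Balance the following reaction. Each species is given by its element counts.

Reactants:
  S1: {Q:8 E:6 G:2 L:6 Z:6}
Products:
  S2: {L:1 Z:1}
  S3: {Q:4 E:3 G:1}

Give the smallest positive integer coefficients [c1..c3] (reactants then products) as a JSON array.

Coefficients: [1, 6, 2]

Q: 1·8 = 8 | 6·0+2·4 = 8
E: 1·6 = 6 | 6·0+2·3 = 6
G: 1·2 = 2 | 6·0+2·1 = 2
L: 1·6 = 6 | 6·1+2·0 = 6
Z: 1·6 = 6 | 6·1+2·0 = 6
gcd(1,6,2) = 1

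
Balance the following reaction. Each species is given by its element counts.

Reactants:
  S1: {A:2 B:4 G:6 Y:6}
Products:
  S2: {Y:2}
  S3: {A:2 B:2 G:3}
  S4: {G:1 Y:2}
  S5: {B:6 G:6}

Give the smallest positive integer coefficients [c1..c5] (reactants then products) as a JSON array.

A: 3·2 = 6 | 6·0+3·2+3·0+1·0 = 6
B: 3·4 = 12 | 6·0+3·2+3·0+1·6 = 12
G: 3·6 = 18 | 6·0+3·3+3·1+1·6 = 18
Y: 3·6 = 18 | 6·2+3·0+3·2+1·0 = 18
gcd(3,6,3,3,1) = 1

Coefficients: [3, 6, 3, 3, 1]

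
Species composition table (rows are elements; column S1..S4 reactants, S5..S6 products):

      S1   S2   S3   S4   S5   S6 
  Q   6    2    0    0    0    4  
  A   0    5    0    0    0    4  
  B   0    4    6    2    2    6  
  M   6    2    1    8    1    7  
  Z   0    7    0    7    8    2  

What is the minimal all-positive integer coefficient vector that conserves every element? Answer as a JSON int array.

Q: 2·6+4·2+3·0+2·0 = 20 | 4·0+5·4 = 20
A: 2·0+4·5+3·0+2·0 = 20 | 4·0+5·4 = 20
B: 2·0+4·4+3·6+2·2 = 38 | 4·2+5·6 = 38
M: 2·6+4·2+3·1+2·8 = 39 | 4·1+5·7 = 39
Z: 2·0+4·7+3·0+2·7 = 42 | 4·8+5·2 = 42
gcd(2,4,3,2,4,5) = 1

Coefficients: [2, 4, 3, 2, 4, 5]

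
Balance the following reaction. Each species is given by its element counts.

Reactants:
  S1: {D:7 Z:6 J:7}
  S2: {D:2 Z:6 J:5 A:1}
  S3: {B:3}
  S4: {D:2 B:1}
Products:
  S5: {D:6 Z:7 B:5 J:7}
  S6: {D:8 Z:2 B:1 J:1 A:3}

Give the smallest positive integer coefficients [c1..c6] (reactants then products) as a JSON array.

Coefficients: [2, 3, 5, 6, 4, 1]

D: 2·7+3·2+5·0+6·2 = 32 | 4·6+1·8 = 32
Z: 2·6+3·6+5·0+6·0 = 30 | 4·7+1·2 = 30
B: 2·0+3·0+5·3+6·1 = 21 | 4·5+1·1 = 21
J: 2·7+3·5+5·0+6·0 = 29 | 4·7+1·1 = 29
A: 2·0+3·1+5·0+6·0 = 3 | 4·0+1·3 = 3
gcd(2,3,5,6,4,1) = 1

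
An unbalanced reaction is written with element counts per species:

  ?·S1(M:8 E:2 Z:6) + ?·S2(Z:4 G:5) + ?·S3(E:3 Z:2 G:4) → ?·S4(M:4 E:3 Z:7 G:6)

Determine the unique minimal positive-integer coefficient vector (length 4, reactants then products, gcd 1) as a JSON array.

M: 3·8+4·0+4·0 = 24 | 6·4 = 24
E: 3·2+4·0+4·3 = 18 | 6·3 = 18
Z: 3·6+4·4+4·2 = 42 | 6·7 = 42
G: 3·0+4·5+4·4 = 36 | 6·6 = 36
gcd(3,4,4,6) = 1

Coefficients: [3, 4, 4, 6]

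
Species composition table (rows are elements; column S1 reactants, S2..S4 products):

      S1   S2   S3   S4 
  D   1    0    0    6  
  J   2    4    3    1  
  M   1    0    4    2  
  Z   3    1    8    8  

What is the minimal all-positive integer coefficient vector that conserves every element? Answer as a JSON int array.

D: 6·1 = 6 | 2·0+1·0+1·6 = 6
J: 6·2 = 12 | 2·4+1·3+1·1 = 12
M: 6·1 = 6 | 2·0+1·4+1·2 = 6
Z: 6·3 = 18 | 2·1+1·8+1·8 = 18
gcd(6,2,1,1) = 1

Coefficients: [6, 2, 1, 1]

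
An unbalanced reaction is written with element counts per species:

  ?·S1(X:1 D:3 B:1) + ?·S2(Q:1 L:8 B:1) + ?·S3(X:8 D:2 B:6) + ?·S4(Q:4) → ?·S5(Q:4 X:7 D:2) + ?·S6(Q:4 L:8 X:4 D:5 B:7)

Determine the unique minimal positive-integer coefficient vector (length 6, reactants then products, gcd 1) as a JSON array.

Q: 6·0+4·1+3·0+5·4 = 24 | 2·4+4·4 = 24
L: 6·0+4·8+3·0+5·0 = 32 | 2·0+4·8 = 32
X: 6·1+4·0+3·8+5·0 = 30 | 2·7+4·4 = 30
D: 6·3+4·0+3·2+5·0 = 24 | 2·2+4·5 = 24
B: 6·1+4·1+3·6+5·0 = 28 | 2·0+4·7 = 28
gcd(6,4,3,5,2,4) = 1

Coefficients: [6, 4, 3, 5, 2, 4]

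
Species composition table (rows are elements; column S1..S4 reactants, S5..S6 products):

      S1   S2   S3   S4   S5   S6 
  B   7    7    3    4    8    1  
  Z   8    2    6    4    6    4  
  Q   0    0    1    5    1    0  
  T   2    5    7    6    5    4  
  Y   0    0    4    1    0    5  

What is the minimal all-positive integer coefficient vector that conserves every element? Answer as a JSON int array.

Coefficients: [3, 3, 1, 1, 6, 1]

B: 3·7+3·7+1·3+1·4 = 49 | 6·8+1·1 = 49
Z: 3·8+3·2+1·6+1·4 = 40 | 6·6+1·4 = 40
Q: 3·0+3·0+1·1+1·5 = 6 | 6·1+1·0 = 6
T: 3·2+3·5+1·7+1·6 = 34 | 6·5+1·4 = 34
Y: 3·0+3·0+1·4+1·1 = 5 | 6·0+1·5 = 5
gcd(3,3,1,1,6,1) = 1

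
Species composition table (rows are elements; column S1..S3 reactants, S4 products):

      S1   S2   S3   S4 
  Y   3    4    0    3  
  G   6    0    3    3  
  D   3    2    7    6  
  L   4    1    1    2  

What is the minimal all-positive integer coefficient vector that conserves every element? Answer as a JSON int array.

Coefficients: [1, 3, 3, 5]

Y: 1·3+3·4+3·0 = 15 | 5·3 = 15
G: 1·6+3·0+3·3 = 15 | 5·3 = 15
D: 1·3+3·2+3·7 = 30 | 5·6 = 30
L: 1·4+3·1+3·1 = 10 | 5·2 = 10
gcd(1,3,3,5) = 1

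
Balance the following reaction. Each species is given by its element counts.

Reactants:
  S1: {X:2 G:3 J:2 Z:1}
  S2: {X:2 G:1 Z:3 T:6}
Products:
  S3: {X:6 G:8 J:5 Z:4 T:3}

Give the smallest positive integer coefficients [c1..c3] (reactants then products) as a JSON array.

Coefficients: [5, 1, 2]

X: 5·2+1·2 = 12 | 2·6 = 12
G: 5·3+1·1 = 16 | 2·8 = 16
J: 5·2+1·0 = 10 | 2·5 = 10
Z: 5·1+1·3 = 8 | 2·4 = 8
T: 5·0+1·6 = 6 | 2·3 = 6
gcd(5,1,2) = 1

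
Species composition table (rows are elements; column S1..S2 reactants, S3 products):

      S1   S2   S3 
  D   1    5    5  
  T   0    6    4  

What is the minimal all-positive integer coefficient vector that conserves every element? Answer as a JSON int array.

Coefficients: [5, 2, 3]

D: 5·1+2·5 = 15 | 3·5 = 15
T: 5·0+2·6 = 12 | 3·4 = 12
gcd(5,2,3) = 1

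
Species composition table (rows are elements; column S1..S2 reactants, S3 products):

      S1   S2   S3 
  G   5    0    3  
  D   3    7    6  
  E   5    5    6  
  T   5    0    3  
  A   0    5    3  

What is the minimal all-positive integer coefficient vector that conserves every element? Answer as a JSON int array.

G: 3·5+3·0 = 15 | 5·3 = 15
D: 3·3+3·7 = 30 | 5·6 = 30
E: 3·5+3·5 = 30 | 5·6 = 30
T: 3·5+3·0 = 15 | 5·3 = 15
A: 3·0+3·5 = 15 | 5·3 = 15
gcd(3,3,5) = 1

Coefficients: [3, 3, 5]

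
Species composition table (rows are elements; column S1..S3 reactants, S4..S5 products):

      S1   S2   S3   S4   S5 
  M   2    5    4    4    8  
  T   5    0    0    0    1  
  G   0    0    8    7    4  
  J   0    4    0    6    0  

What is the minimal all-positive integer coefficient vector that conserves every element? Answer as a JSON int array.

M: 1·2+6·5+6·4 = 56 | 4·4+5·8 = 56
T: 1·5+6·0+6·0 = 5 | 4·0+5·1 = 5
G: 1·0+6·0+6·8 = 48 | 4·7+5·4 = 48
J: 1·0+6·4+6·0 = 24 | 4·6+5·0 = 24
gcd(1,6,6,4,5) = 1

Coefficients: [1, 6, 6, 4, 5]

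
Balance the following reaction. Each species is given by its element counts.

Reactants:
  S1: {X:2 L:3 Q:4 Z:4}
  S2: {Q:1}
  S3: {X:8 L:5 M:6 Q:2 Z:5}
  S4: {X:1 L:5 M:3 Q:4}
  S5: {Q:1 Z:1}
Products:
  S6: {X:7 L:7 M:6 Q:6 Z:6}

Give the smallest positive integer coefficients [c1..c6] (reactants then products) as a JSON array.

X: 1·2+1·0+3·8+2·1+5·0 = 28 | 4·7 = 28
L: 1·3+1·0+3·5+2·5+5·0 = 28 | 4·7 = 28
M: 1·0+1·0+3·6+2·3+5·0 = 24 | 4·6 = 24
Q: 1·4+1·1+3·2+2·4+5·1 = 24 | 4·6 = 24
Z: 1·4+1·0+3·5+2·0+5·1 = 24 | 4·6 = 24
gcd(1,1,3,2,5,4) = 1

Coefficients: [1, 1, 3, 2, 5, 4]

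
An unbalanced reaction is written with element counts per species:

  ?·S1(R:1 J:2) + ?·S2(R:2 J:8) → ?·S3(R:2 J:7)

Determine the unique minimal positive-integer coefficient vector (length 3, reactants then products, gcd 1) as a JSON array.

Coefficients: [2, 3, 4]

R: 2·1+3·2 = 8 | 4·2 = 8
J: 2·2+3·8 = 28 | 4·7 = 28
gcd(2,3,4) = 1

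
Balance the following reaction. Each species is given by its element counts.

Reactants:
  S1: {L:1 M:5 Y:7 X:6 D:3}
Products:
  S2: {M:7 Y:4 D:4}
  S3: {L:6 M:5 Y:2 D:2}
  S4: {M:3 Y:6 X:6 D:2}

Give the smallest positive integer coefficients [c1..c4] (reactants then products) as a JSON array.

L: 6·1 = 6 | 1·0+1·6+6·0 = 6
M: 6·5 = 30 | 1·7+1·5+6·3 = 30
Y: 6·7 = 42 | 1·4+1·2+6·6 = 42
X: 6·6 = 36 | 1·0+1·0+6·6 = 36
D: 6·3 = 18 | 1·4+1·2+6·2 = 18
gcd(6,1,1,6) = 1

Coefficients: [6, 1, 1, 6]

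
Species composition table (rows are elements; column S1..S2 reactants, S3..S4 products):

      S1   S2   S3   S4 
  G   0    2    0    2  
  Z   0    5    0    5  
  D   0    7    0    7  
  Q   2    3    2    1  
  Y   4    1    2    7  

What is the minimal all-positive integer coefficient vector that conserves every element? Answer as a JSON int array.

G: 4·0+1·2 = 2 | 5·0+1·2 = 2
Z: 4·0+1·5 = 5 | 5·0+1·5 = 5
D: 4·0+1·7 = 7 | 5·0+1·7 = 7
Q: 4·2+1·3 = 11 | 5·2+1·1 = 11
Y: 4·4+1·1 = 17 | 5·2+1·7 = 17
gcd(4,1,5,1) = 1

Coefficients: [4, 1, 5, 1]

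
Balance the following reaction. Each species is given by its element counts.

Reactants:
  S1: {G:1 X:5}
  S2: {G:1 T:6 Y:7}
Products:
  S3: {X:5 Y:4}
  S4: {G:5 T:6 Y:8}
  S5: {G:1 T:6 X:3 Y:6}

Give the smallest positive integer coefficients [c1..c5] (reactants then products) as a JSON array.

G: 4·1+6·1 = 10 | 1·0+1·5+5·1 = 10
T: 4·0+6·6 = 36 | 1·0+1·6+5·6 = 36
X: 4·5+6·0 = 20 | 1·5+1·0+5·3 = 20
Y: 4·0+6·7 = 42 | 1·4+1·8+5·6 = 42
gcd(4,6,1,1,5) = 1

Coefficients: [4, 6, 1, 1, 5]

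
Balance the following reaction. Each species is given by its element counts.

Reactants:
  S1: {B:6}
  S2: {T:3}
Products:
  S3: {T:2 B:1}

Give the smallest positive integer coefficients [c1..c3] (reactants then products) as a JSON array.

Coefficients: [1, 4, 6]

T: 1·0+4·3 = 12 | 6·2 = 12
B: 1·6+4·0 = 6 | 6·1 = 6
gcd(1,4,6) = 1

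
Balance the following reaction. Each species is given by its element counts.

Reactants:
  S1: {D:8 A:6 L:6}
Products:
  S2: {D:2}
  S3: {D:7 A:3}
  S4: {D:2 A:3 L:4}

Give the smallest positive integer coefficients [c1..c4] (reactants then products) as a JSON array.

D: 4·8 = 32 | 3·2+2·7+6·2 = 32
A: 4·6 = 24 | 3·0+2·3+6·3 = 24
L: 4·6 = 24 | 3·0+2·0+6·4 = 24
gcd(4,3,2,6) = 1

Coefficients: [4, 3, 2, 6]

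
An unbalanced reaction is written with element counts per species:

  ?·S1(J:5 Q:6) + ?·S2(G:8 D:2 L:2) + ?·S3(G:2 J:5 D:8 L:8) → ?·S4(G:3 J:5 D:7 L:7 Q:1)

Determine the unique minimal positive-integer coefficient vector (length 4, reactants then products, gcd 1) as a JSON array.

Coefficients: [1, 1, 5, 6]

G: 1·0+1·8+5·2 = 18 | 6·3 = 18
J: 1·5+1·0+5·5 = 30 | 6·5 = 30
D: 1·0+1·2+5·8 = 42 | 6·7 = 42
L: 1·0+1·2+5·8 = 42 | 6·7 = 42
Q: 1·6+1·0+5·0 = 6 | 6·1 = 6
gcd(1,1,5,6) = 1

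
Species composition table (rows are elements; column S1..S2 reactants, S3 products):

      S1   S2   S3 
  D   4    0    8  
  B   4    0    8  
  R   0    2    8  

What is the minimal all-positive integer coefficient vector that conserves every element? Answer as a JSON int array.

Coefficients: [2, 4, 1]

D: 2·4+4·0 = 8 | 1·8 = 8
B: 2·4+4·0 = 8 | 1·8 = 8
R: 2·0+4·2 = 8 | 1·8 = 8
gcd(2,4,1) = 1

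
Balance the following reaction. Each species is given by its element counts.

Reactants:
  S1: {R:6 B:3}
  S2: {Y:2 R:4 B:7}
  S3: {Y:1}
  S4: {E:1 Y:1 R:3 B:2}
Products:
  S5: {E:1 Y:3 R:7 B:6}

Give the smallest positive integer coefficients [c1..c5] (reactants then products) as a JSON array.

Coefficients: [2, 2, 6, 5, 5]

E: 2·0+2·0+6·0+5·1 = 5 | 5·1 = 5
Y: 2·0+2·2+6·1+5·1 = 15 | 5·3 = 15
R: 2·6+2·4+6·0+5·3 = 35 | 5·7 = 35
B: 2·3+2·7+6·0+5·2 = 30 | 5·6 = 30
gcd(2,2,6,5,5) = 1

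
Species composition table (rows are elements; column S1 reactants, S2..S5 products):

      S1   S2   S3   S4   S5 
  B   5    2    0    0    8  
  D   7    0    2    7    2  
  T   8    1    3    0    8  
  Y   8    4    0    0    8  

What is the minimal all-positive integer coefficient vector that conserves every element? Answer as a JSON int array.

B: 4·5 = 20 | 6·2+6·0+2·0+1·8 = 20
D: 4·7 = 28 | 6·0+6·2+2·7+1·2 = 28
T: 4·8 = 32 | 6·1+6·3+2·0+1·8 = 32
Y: 4·8 = 32 | 6·4+6·0+2·0+1·8 = 32
gcd(4,6,6,2,1) = 1

Coefficients: [4, 6, 6, 2, 1]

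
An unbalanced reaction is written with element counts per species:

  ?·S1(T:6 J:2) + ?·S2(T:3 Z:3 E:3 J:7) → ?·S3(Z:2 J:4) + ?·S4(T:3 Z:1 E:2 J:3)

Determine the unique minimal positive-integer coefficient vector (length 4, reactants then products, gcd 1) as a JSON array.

Coefficients: [1, 4, 3, 6]

T: 1·6+4·3 = 18 | 3·0+6·3 = 18
Z: 1·0+4·3 = 12 | 3·2+6·1 = 12
E: 1·0+4·3 = 12 | 3·0+6·2 = 12
J: 1·2+4·7 = 30 | 3·4+6·3 = 30
gcd(1,4,3,6) = 1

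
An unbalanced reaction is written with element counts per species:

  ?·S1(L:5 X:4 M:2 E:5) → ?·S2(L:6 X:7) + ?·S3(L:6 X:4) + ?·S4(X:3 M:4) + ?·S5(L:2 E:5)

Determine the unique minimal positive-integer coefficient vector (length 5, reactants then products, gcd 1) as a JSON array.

Coefficients: [6, 1, 2, 3, 6]

L: 6·5 = 30 | 1·6+2·6+3·0+6·2 = 30
X: 6·4 = 24 | 1·7+2·4+3·3+6·0 = 24
M: 6·2 = 12 | 1·0+2·0+3·4+6·0 = 12
E: 6·5 = 30 | 1·0+2·0+3·0+6·5 = 30
gcd(6,1,2,3,6) = 1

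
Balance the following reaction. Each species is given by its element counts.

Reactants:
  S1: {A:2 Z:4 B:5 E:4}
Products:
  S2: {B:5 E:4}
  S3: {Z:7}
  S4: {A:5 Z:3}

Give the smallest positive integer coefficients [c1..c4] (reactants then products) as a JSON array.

Coefficients: [5, 5, 2, 2]

A: 5·2 = 10 | 5·0+2·0+2·5 = 10
Z: 5·4 = 20 | 5·0+2·7+2·3 = 20
B: 5·5 = 25 | 5·5+2·0+2·0 = 25
E: 5·4 = 20 | 5·4+2·0+2·0 = 20
gcd(5,5,2,2) = 1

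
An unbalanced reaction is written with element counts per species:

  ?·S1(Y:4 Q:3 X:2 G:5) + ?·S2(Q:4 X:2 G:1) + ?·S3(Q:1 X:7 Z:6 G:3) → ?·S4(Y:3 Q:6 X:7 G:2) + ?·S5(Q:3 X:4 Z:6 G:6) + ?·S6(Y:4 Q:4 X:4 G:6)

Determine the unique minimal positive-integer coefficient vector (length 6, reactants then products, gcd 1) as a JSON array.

Coefficients: [4, 6, 4, 4, 4, 1]

Y: 4·4+6·0+4·0 = 16 | 4·3+4·0+1·4 = 16
Q: 4·3+6·4+4·1 = 40 | 4·6+4·3+1·4 = 40
X: 4·2+6·2+4·7 = 48 | 4·7+4·4+1·4 = 48
Z: 4·0+6·0+4·6 = 24 | 4·0+4·6+1·0 = 24
G: 4·5+6·1+4·3 = 38 | 4·2+4·6+1·6 = 38
gcd(4,6,4,4,4,1) = 1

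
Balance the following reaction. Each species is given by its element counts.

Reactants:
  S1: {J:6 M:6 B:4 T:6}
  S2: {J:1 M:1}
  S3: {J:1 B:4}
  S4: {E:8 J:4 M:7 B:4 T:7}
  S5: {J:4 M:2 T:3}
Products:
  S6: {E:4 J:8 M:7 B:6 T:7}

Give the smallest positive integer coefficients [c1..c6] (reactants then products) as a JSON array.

Coefficients: [1, 5, 5, 3, 5, 6]

E: 1·0+5·0+5·0+3·8+5·0 = 24 | 6·4 = 24
J: 1·6+5·1+5·1+3·4+5·4 = 48 | 6·8 = 48
M: 1·6+5·1+5·0+3·7+5·2 = 42 | 6·7 = 42
B: 1·4+5·0+5·4+3·4+5·0 = 36 | 6·6 = 36
T: 1·6+5·0+5·0+3·7+5·3 = 42 | 6·7 = 42
gcd(1,5,5,3,5,6) = 1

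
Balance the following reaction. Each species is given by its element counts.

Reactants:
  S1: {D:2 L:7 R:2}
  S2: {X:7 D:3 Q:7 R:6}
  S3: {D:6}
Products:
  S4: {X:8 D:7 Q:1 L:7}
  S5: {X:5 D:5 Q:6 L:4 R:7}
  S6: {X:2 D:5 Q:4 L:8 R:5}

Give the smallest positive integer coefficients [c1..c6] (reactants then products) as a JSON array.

X: 5·0+5·7+2·0 = 35 | 1·8+5·5+1·2 = 35
D: 5·2+5·3+2·6 = 37 | 1·7+5·5+1·5 = 37
Q: 5·0+5·7+2·0 = 35 | 1·1+5·6+1·4 = 35
L: 5·7+5·0+2·0 = 35 | 1·7+5·4+1·8 = 35
R: 5·2+5·6+2·0 = 40 | 1·0+5·7+1·5 = 40
gcd(5,5,2,1,5,1) = 1

Coefficients: [5, 5, 2, 1, 5, 1]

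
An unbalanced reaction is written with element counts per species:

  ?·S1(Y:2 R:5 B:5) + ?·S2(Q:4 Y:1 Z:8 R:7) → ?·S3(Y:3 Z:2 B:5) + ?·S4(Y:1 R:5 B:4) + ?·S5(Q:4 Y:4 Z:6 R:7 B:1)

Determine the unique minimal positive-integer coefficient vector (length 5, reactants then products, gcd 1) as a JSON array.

Coefficients: [6, 1, 1, 6, 1]

Q: 6·0+1·4 = 4 | 1·0+6·0+1·4 = 4
Y: 6·2+1·1 = 13 | 1·3+6·1+1·4 = 13
Z: 6·0+1·8 = 8 | 1·2+6·0+1·6 = 8
R: 6·5+1·7 = 37 | 1·0+6·5+1·7 = 37
B: 6·5+1·0 = 30 | 1·5+6·4+1·1 = 30
gcd(6,1,1,6,1) = 1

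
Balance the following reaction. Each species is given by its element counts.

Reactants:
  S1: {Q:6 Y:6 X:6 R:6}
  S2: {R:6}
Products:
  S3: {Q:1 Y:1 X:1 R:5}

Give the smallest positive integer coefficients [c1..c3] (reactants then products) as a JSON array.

Coefficients: [1, 4, 6]

Q: 1·6+4·0 = 6 | 6·1 = 6
Y: 1·6+4·0 = 6 | 6·1 = 6
X: 1·6+4·0 = 6 | 6·1 = 6
R: 1·6+4·6 = 30 | 6·5 = 30
gcd(1,4,6) = 1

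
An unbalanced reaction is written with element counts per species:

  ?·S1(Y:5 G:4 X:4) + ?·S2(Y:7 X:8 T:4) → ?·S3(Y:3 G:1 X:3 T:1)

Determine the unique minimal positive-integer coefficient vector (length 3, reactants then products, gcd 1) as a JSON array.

Coefficients: [1, 1, 4]

Y: 1·5+1·7 = 12 | 4·3 = 12
G: 1·4+1·0 = 4 | 4·1 = 4
X: 1·4+1·8 = 12 | 4·3 = 12
T: 1·0+1·4 = 4 | 4·1 = 4
gcd(1,1,4) = 1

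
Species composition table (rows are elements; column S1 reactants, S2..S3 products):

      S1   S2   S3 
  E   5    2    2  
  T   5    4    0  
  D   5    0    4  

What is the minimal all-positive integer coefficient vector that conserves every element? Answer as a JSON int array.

E: 4·5 = 20 | 5·2+5·2 = 20
T: 4·5 = 20 | 5·4+5·0 = 20
D: 4·5 = 20 | 5·0+5·4 = 20
gcd(4,5,5) = 1

Coefficients: [4, 5, 5]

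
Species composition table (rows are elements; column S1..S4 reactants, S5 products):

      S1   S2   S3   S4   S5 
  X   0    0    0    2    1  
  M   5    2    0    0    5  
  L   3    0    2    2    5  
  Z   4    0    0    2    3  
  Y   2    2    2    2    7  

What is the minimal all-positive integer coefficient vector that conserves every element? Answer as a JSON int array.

Coefficients: [2, 5, 5, 2, 4]

X: 2·0+5·0+5·0+2·2 = 4 | 4·1 = 4
M: 2·5+5·2+5·0+2·0 = 20 | 4·5 = 20
L: 2·3+5·0+5·2+2·2 = 20 | 4·5 = 20
Z: 2·4+5·0+5·0+2·2 = 12 | 4·3 = 12
Y: 2·2+5·2+5·2+2·2 = 28 | 4·7 = 28
gcd(2,5,5,2,4) = 1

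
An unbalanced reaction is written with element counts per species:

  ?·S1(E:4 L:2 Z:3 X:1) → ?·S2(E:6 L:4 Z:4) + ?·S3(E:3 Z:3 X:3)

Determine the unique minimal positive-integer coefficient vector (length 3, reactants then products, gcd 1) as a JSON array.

Coefficients: [6, 3, 2]

E: 6·4 = 24 | 3·6+2·3 = 24
L: 6·2 = 12 | 3·4+2·0 = 12
Z: 6·3 = 18 | 3·4+2·3 = 18
X: 6·1 = 6 | 3·0+2·3 = 6
gcd(6,3,2) = 1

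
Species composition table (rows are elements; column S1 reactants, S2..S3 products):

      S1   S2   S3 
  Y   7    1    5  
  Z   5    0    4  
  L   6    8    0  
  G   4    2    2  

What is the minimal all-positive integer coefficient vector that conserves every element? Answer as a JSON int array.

Y: 4·7 = 28 | 3·1+5·5 = 28
Z: 4·5 = 20 | 3·0+5·4 = 20
L: 4·6 = 24 | 3·8+5·0 = 24
G: 4·4 = 16 | 3·2+5·2 = 16
gcd(4,3,5) = 1

Coefficients: [4, 3, 5]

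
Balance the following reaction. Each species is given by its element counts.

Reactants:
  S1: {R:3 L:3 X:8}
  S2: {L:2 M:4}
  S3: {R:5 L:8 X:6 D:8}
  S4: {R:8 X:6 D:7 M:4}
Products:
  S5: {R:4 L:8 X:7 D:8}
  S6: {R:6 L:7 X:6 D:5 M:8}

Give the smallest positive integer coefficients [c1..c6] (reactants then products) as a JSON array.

R: 1·3+5·0+3·5+1·8 = 26 | 2·4+3·6 = 26
L: 1·3+5·2+3·8+1·0 = 37 | 2·8+3·7 = 37
X: 1·8+5·0+3·6+1·6 = 32 | 2·7+3·6 = 32
D: 1·0+5·0+3·8+1·7 = 31 | 2·8+3·5 = 31
M: 1·0+5·4+3·0+1·4 = 24 | 2·0+3·8 = 24
gcd(1,5,3,1,2,3) = 1

Coefficients: [1, 5, 3, 1, 2, 3]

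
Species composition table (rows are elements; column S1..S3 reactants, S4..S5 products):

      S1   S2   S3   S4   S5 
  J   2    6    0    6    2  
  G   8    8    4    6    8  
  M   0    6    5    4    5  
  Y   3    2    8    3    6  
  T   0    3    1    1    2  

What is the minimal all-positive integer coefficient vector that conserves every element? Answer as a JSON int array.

Coefficients: [2, 3, 3, 2, 5]

J: 2·2+3·6+3·0 = 22 | 2·6+5·2 = 22
G: 2·8+3·8+3·4 = 52 | 2·6+5·8 = 52
M: 2·0+3·6+3·5 = 33 | 2·4+5·5 = 33
Y: 2·3+3·2+3·8 = 36 | 2·3+5·6 = 36
T: 2·0+3·3+3·1 = 12 | 2·1+5·2 = 12
gcd(2,3,3,2,5) = 1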